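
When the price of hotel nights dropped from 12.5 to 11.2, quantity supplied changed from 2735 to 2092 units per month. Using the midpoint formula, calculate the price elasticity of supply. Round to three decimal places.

2.429

%Δq = (2092 − 2735)/[(2735 + 2092)/2] = -643/2413.5 ≈ -0.2664.
%Δp = (11.2 − 12.5)/[(12.5 + 11.2)/2] = -1.3/11.85 ≈ -0.1097.
Arc elasticity E = %Δq/%Δp ≈ -0.2664/-0.1097 ≈ 2.429.
|E| > 1: supply is elastic over this range.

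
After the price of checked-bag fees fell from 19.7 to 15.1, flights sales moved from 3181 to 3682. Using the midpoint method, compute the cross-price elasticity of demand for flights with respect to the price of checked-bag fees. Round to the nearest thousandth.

%ΔQ_x = (3682 − 3181)/[(3181+3682)/2] = 501/3431.5 ≈ 0.1460.
%ΔP_y = (15.1 − 19.7)/[(19.7+15.1)/2] ≈ -0.2644.
E_xy = 0.1460/-0.2644 ≈ -0.552.
E_xy < 0, so flights and checked-bag fees are complements.

-0.552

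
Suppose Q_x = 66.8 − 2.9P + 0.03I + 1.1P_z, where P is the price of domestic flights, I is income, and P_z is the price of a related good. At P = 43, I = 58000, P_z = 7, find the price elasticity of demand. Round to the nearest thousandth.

First evaluate Q_x: 66.8 − 2.9(43) + 0.03(58000) + 1.1(7) = 66.8 − 124.7 + 1740 + 7.7 = 1689.8.
∂Q_x/∂P = −2.9, so E_p = (−2.9)·(43/1689.8) ≈ -0.074.
|E_p| < 1: demand is inelastic.

-0.074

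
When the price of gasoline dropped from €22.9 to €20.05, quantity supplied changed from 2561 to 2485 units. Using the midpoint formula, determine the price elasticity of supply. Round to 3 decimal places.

0.227

%Δq = (2485 − 2561)/[(2561 + 2485)/2] = -76/2523 ≈ -0.0301.
%ΔP = (20.05 − 22.9)/[(22.9 + 20.05)/2] = -2.85/21.475 ≈ -0.1327.
Arc elasticity E = %Δq/%ΔP ≈ -0.0301/-0.1327 ≈ 0.227.
|E| < 1: supply is inelastic over this range.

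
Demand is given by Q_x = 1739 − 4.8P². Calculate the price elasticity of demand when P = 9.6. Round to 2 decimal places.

-0.68

At P = 9.6, Q_x = 1296.632.
dQ_x/dP = −2·4.8·P = −92.16.
Point elasticity E = (dQ_x/dP)·(P/Q_x) = -92.16 × 9.6/1296.632 ≈ -0.68.
|E| < 1, so demand is inelastic at this price.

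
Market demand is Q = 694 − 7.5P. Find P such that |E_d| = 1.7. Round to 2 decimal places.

58.26

Set −bP/(a − bP) = −1.7 ⇒ bP = 1.7(a − bP) ⇒ bP(1+1.7) = 1.7·a.
P = 1.7·694/(7.5·2.7) ≈ 58.26.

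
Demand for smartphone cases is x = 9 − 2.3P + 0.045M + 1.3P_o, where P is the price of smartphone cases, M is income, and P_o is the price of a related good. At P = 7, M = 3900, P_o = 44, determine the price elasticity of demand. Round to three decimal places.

Substituting, x = 9 − 2.3(7) + 0.045(3900) + 1.3(44) = 9 − 16.1 + 175.5 + 57.2 = 225.6.
∂x/∂P = −2.3, so E_p = (−2.3)·(7/225.6) ≈ -0.071.
|E_p| < 1: demand is inelastic.

-0.071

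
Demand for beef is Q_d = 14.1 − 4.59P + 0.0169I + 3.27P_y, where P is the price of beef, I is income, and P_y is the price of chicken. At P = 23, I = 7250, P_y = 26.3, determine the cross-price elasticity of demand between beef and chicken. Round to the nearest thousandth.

First evaluate Q_d: 14.1 − 4.59(23) + 0.0169(7250) + 3.27(26.3) = 14.1 − 105.57 + 122.525 + 86.001 = 117.056.
∂Q_d/∂P_y = +3.27, so E_xy = 3.27·(26.3/117.056) ≈ 0.735.
E_xy > 0: the goods are substitutes.

0.735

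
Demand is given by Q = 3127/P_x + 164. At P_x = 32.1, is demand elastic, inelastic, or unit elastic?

inelastic

At P_x = 32.1, Q = 261.4143.
dQ/dP_x = −3127/P_x² = −3.0347.
Point elasticity E = (dQ/dP_x)·(P_x/Q) = -3.0347 × 32.1/261.4143 ≈ -0.373.
|E| ≈ 0.373 < 1, so demand is inelastic.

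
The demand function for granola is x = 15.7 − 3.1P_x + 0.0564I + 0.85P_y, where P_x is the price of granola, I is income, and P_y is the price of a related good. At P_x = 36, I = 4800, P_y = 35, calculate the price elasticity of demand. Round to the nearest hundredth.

Substituting, x = 15.7 − 3.1(36) + 0.0564(4800) + 0.85(35) = 15.7 − 111.6 + 270.72 + 29.75 = 204.57.
∂x/∂P_x = −3.1, so E_p = (−3.1)·(36/204.57) ≈ -0.55.
|E_p| < 1: demand is inelastic.

-0.55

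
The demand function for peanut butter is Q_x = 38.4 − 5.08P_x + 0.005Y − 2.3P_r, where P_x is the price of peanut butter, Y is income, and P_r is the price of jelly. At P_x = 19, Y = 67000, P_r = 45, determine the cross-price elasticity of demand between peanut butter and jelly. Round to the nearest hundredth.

Substituting, Q_x = 38.4 − 5.08(19) + 0.005(67000) − 2.3(45) = 38.4 − 96.52 + 335 − 103.5 = 173.38.
∂Q_x/∂P_r = −2.3, so E_xy = -2.3·(45/173.38) ≈ -0.60.
E_xy < 0: the goods are complements.

-0.60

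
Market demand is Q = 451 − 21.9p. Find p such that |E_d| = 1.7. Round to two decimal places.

12.97

Set −bp/(a − bp) = −1.7 ⇒ bp = 1.7(a − bp) ⇒ bp(1+1.7) = 1.7·a.
p = 1.7·451/(21.9·2.7) ≈ 12.97.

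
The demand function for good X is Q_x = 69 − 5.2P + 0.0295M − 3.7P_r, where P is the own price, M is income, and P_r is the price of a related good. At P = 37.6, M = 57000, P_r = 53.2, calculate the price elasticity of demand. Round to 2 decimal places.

Evaluating quantity at (P, M, P_r) gives Q_x = 69 − 5.2(37.6) + 0.0295(57000) − 3.7(53.2) = 69 − 195.52 + 1681.5 − 196.84 = 1358.14.
∂Q_x/∂P = −5.2, so E_p = (−5.2)·(37.6/1358.14) ≈ -0.14.
|E_p| < 1: demand is inelastic.

-0.14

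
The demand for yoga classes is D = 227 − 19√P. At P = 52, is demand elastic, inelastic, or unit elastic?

At P = 52, D = 89.9891.
dD/dP = −19/(2√P) = −19/(2·7.2111).
Point elasticity E = (dD/dP)·(P/D) = -1.3174 × 52/89.9891 ≈ -0.761.
|E| ≈ 0.761 < 1, so demand is inelastic.

inelastic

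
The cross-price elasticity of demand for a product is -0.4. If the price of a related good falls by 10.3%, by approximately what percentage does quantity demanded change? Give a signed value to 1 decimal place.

%ΔQ ≈ E × %ΔP_y = (-0.4) × (-10.3%) ≈ 4.1%.

4.1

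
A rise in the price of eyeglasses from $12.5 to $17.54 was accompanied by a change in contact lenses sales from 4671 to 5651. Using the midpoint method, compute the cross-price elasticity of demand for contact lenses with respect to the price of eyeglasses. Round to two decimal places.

%ΔQ_x = (5651 − 4671)/[(4671+5651)/2] = 980/5161 ≈ 0.1899.
%ΔP_y = (17.54 − 12.5)/[(12.5+17.54)/2] ≈ 0.3356.
E_xy = 0.1899/0.3356 ≈ 0.57.
E_xy > 0, so contact lenses and eyeglasses are substitutes.

0.57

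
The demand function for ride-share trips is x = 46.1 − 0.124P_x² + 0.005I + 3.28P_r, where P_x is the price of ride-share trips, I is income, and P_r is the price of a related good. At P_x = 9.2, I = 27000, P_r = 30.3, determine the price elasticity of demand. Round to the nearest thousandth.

-0.078

Evaluating quantity at (P_x, I, P_r) gives x = 46.1 − 0.124(9.2)² + 0.005(27000) + 3.28(30.3) = 46.1 − 10.4954 + 135 + 99.384 = 269.9886.
∂x/∂P_x = −2·0.124·P_x = -2.2816, so E_p = -2.2816·(9.2/269.9886) ≈ -0.078.
|E_p| < 1: demand is inelastic.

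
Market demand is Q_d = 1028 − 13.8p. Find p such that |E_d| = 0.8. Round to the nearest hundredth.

33.11

Set −bp/(a − bp) = −0.8 ⇒ bp = 0.8(a − bp) ⇒ bp(1+0.8) = 0.8·a.
p = 0.8·1028/(13.8·1.8) ≈ 33.11.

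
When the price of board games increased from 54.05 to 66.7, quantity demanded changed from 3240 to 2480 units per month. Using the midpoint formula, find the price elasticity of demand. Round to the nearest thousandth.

%ΔQ = (2480 − 3240)/[(3240 + 2480)/2] = -760/2860 ≈ -0.2657.
%ΔP = (66.7 − 54.05)/[(54.05 + 66.7)/2] = 12.65/60.375 ≈ 0.2095.
Arc elasticity E = %ΔQ/%ΔP ≈ -0.2657/0.2095 ≈ -1.268.
|E| > 1: demand is elastic over this range.

-1.268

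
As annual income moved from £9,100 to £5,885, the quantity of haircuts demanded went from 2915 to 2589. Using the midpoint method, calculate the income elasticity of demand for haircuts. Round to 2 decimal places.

0.28

%ΔQ = (2589 − 2915)/[(2915+2589)/2] = -326/2752 ≈ -0.1185.
%ΔM = (5,885 − 9,100)/[(9,100+5,885)/2] = -3215/7492.5 ≈ -0.4291.
E_I = %ΔQ/%ΔM ≈ 0.28.
E_I ∈ (0,1): normal good (necessity).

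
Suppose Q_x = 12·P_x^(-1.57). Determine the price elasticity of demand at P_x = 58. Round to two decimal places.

For a Cobb–Douglas (constant-elasticity) form Q_x = A·P_x^α·…, the elasticity with respect to P_x equals the exponent α at every point.
Here the exponent on P_x is -1.57, so the price elasticity of demand is -1.57.

-1.57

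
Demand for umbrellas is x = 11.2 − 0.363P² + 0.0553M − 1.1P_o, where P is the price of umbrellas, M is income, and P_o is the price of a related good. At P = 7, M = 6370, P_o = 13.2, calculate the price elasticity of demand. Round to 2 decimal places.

-0.11

At the given point, x = 11.2 − 0.363(7)² + 0.0553(6370) − 1.1(13.2) = 11.2 − 17.787 + 352.261 − 14.52 = 331.154.
∂x/∂P = −2·0.363·P = -5.082, so E_p = -5.082·(7/331.154) ≈ -0.11.
|E_p| < 1: demand is inelastic.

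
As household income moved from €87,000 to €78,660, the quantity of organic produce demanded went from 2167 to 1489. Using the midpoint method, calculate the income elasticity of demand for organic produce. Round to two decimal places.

3.68

%ΔQ = (1489 − 2167)/[(2167+1489)/2] = -678/1828 ≈ -0.3709.
%ΔY = (78,660 − 87,000)/[(87,000+78,660)/2] = -8340/82830 ≈ -0.1007.
E_I = %ΔQ/%ΔY ≈ 3.68.
E_I > 1: normal good (luxury).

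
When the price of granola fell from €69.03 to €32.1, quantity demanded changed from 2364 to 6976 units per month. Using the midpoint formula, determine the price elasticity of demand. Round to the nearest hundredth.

%ΔQ = (6976 − 2364)/[(2364 + 6976)/2] = 4612/4670 ≈ 0.9876.
%ΔP = (32.1 − 69.03)/[(69.03 + 32.1)/2] = -36.93/50.565 ≈ -0.7303.
Arc elasticity E = %ΔQ/%ΔP ≈ 0.9876/-0.7303 ≈ -1.35.
|E| > 1: demand is elastic over this range.

-1.35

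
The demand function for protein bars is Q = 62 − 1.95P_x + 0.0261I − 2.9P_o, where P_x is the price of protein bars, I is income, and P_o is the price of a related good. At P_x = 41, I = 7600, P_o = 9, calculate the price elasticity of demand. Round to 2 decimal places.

Substituting, Q = 62 − 1.95(41) + 0.0261(7600) − 2.9(9) = 62 − 79.95 + 198.36 − 26.1 = 154.31.
∂Q/∂P_x = −1.95, so E_p = (−1.95)·(41/154.31) ≈ -0.52.
|E_p| < 1: demand is inelastic.

-0.52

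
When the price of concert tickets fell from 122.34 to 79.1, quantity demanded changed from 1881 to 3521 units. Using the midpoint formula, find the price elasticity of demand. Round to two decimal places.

-1.41

%Δq = (3521 − 1881)/[(1881 + 3521)/2] = 1640/2701 ≈ 0.6072.
%Δp = (79.1 − 122.34)/[(122.34 + 79.1)/2] = -43.24/100.72 ≈ -0.4293.
Arc elasticity E = %Δq/%Δp ≈ 0.6072/-0.4293 ≈ -1.41.
|E| > 1: demand is elastic over this range.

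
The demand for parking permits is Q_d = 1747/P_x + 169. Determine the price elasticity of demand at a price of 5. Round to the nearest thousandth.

At P_x = 5, Q_d = 518.4.
dQ_d/dP_x = −1747/P_x² = −69.88.
Point elasticity E = (dQ_d/dP_x)·(P_x/Q_d) = -69.88 × 5/518.4 ≈ -0.674.
|E| < 1, so demand is inelastic at this price.

-0.674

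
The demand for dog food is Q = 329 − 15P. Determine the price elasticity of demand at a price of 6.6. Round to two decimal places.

-0.43

At P = 6.6, Q = 230.
dQ/dP = −15.
Point elasticity E = (dQ/dP)·(P/Q) = -15 × 6.6/230 ≈ -0.43.
|E| < 1, so demand is inelastic at this price.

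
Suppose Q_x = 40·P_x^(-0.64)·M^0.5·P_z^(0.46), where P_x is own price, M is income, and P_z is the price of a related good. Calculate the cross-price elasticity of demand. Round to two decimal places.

For a Cobb–Douglas (constant-elasticity) form Q_x = A·P_z^α·…, the elasticity with respect to P_z equals the exponent α at every point.
Here the exponent on P_z is 0.46, so the cross-price elasticity of demand is 0.46.

0.46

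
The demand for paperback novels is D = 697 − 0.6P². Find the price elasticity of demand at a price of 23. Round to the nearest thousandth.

-1.672

At P = 23, D = 379.6.
dD/dP = −2·0.6·P = −27.6.
Point elasticity E = (dD/dP)·(P/D) = -27.6 × 23/379.6 ≈ -1.672.
|E| > 1, so demand is elastic at this price.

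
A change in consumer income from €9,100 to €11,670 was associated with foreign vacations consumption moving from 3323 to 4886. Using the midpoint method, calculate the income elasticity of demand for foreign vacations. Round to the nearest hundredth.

%ΔQ = (4886 − 3323)/[(3323+4886)/2] = 1563/4104.5 ≈ 0.3808.
%ΔI = (11,670 − 9,100)/[(9,100+11,670)/2] = 2570/10385 ≈ 0.2475.
E_I = %ΔQ/%ΔI ≈ 1.54.
E_I > 1: normal good (luxury).

1.54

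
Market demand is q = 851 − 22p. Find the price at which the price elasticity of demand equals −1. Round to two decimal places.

19.34

For linear demand q = a − bp, E = −bp/(a − bp). |E| = 1 ⇒ bp = a − bp ⇒ p = a/(2b).
p = 851/(2·22) ≈ 19.34.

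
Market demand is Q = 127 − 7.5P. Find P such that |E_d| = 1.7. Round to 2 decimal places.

Set −bP/(a − bP) = −1.7 ⇒ bP = 1.7(a − bP) ⇒ bP(1+1.7) = 1.7·a.
P = 1.7·127/(7.5·2.7) ≈ 10.66.

10.66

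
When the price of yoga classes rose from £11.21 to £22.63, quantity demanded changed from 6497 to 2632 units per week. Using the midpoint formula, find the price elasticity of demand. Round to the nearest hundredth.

-1.25

%Δq = (2632 − 6497)/[(6497 + 2632)/2] = -3865/4564.5 ≈ -0.8468.
%Δp = (22.63 − 11.21)/[(11.21 + 22.63)/2] = 11.42/16.92 ≈ 0.6749.
Arc elasticity E = %Δq/%Δp ≈ -0.8468/0.6749 ≈ -1.25.
|E| > 1: demand is elastic over this range.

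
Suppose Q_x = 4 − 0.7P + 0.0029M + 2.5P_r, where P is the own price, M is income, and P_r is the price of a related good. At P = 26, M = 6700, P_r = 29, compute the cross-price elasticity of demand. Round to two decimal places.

At the given point, Q_x = 4 − 0.7(26) + 0.0029(6700) + 2.5(29) = 4 − 18.2 + 19.43 + 72.5 = 77.73.
∂Q_x/∂P_r = +2.5, so E_xy = 2.5·(29/77.73) ≈ 0.93.
E_xy > 0: the goods are substitutes.

0.93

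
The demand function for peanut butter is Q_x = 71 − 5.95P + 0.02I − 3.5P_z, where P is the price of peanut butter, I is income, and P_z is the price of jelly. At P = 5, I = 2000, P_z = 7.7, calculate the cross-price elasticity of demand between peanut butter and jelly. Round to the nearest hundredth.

-0.50

At the given point, Q_x = 71 − 5.95(5) + 0.02(2000) − 3.5(7.7) = 71 − 29.75 + 40 − 26.95 = 54.3.
∂Q_x/∂P_z = −3.5, so E_xy = -3.5·(7.7/54.3) ≈ -0.50.
E_xy < 0: the goods are complements.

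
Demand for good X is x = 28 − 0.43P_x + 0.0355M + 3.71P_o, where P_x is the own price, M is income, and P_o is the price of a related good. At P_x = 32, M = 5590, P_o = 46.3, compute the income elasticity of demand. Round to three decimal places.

0.516

First evaluate x: 28 − 0.43(32) + 0.0355(5590) + 3.71(46.3) = 28 − 13.76 + 198.445 + 171.773 = 384.458.
∂x/∂M = +0.0355, so E_I = 0.0355·(5590/384.458) ≈ 0.516.
E_I ∈ (0,1): normal good (necessity).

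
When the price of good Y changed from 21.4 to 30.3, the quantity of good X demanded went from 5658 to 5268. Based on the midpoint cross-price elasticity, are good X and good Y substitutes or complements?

%ΔQ_x = (5268 − 5658)/[(5658+5268)/2] = -390/5463 ≈ -0.0714.
%ΔP_y = (30.3 − 21.4)/[(21.4+30.3)/2] ≈ 0.3443.
E_xy = -0.0714/0.3443 ≈ -0.207.
E_xy < 0, so the goods are complements.

complements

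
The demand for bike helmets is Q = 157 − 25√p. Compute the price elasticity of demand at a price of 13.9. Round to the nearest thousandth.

At p = 13.9, Q = 63.7932.
dQ/dp = −25/(2√p) = −25/(2·3.7283).
Point elasticity E = (dQ/dp)·(p/Q) = -3.3528 × 13.9/63.7932 ≈ -0.731.
|E| < 1, so demand is inelastic at this price.

-0.731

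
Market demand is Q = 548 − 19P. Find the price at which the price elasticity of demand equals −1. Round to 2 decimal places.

14.42

For linear demand Q = a − bP, E = −bP/(a − bP). |E| = 1 ⇒ bP = a − bP ⇒ P = a/(2b).
P = 548/(2·19) ≈ 14.42.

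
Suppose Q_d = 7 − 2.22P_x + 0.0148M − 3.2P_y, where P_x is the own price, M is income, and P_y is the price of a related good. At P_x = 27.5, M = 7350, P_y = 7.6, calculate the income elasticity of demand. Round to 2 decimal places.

Q_d = 7 − 2.22(27.5) + 0.0148(7350) − 3.2(7.6) = 7 − 61.05 + 108.78 − 24.32 = 30.41.
∂Q_d/∂M = +0.0148, so E_I = 0.0148·(7350/30.41) ≈ 3.58.
E_I > 1: normal good (luxury).

3.58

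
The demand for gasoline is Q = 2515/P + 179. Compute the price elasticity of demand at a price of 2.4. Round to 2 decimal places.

At P = 2.4, Q = 1226.9167.
dQ/dP = −2515/P² = −436.6319.
Point elasticity E = (dQ/dP)·(P/Q) = -436.6319 × 2.4/1226.9167 ≈ -0.85.
|E| < 1, so demand is inelastic at this price.

-0.85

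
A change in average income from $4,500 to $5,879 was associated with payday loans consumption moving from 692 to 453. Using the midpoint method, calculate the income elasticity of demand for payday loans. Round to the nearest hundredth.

-1.57

%ΔQ = (453 − 692)/[(692+453)/2] = -239/572.5 ≈ -0.4175.
%ΔM = (5,879 − 4,500)/[(4,500+5,879)/2] = 1379/5189.5 ≈ 0.2657.
E_I = %ΔQ/%ΔM ≈ -1.57.
E_I < 0: inferior good.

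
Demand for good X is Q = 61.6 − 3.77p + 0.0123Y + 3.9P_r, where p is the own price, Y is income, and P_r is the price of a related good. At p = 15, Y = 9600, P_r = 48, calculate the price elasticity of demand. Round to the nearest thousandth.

-0.182

First evaluate Q: 61.6 − 3.77(15) + 0.0123(9600) + 3.9(48) = 61.6 − 56.55 + 118.08 + 187.2 = 310.33.
∂Q/∂p = −3.77, so E_p = (−3.77)·(15/310.33) ≈ -0.182.
|E_p| < 1: demand is inelastic.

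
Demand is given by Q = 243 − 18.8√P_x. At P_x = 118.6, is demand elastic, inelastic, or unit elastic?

elastic

At P_x = 118.6, Q = 38.2612.
dQ/dP_x = −18.8/(2√P_x) = −18.8/(2·10.8904).
Point elasticity E = (dQ/dP_x)·(P_x/Q) = -0.8631 × 118.6/38.2612 ≈ -2.676.
|E| ≈ 2.676 > 1, so demand is elastic.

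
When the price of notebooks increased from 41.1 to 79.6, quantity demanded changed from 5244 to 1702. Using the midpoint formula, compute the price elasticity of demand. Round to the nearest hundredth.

%ΔQ = (1702 − 5244)/[(5244 + 1702)/2] = -3542/3473 ≈ -1.0199.
%ΔP = (79.6 − 41.1)/[(41.1 + 79.6)/2] = 38.5/60.35 ≈ 0.6379.
Arc elasticity E = %ΔQ/%ΔP ≈ -1.0199/0.6379 ≈ -1.60.
|E| > 1: demand is elastic over this range.

-1.60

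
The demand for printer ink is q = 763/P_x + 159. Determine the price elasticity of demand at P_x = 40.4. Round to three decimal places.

-0.106

At P_x = 40.4, q = 177.8861.
dq/dP_x = −763/P_x² = −0.4675.
Point elasticity E = (dq/dP_x)·(P_x/q) = -0.4675 × 40.4/177.8861 ≈ -0.106.
|E| < 1, so demand is inelastic at this price.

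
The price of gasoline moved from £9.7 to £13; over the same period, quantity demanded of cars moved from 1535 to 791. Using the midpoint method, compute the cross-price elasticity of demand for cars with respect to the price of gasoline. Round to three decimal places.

-2.200

%ΔQ_x = (791 − 1535)/[(1535+791)/2] = -744/1163 ≈ -0.6397.
%ΔP_y = (13 − 9.7)/[(9.7+13)/2] ≈ 0.2907.
E_xy = -0.6397/0.2907 ≈ -2.200.
E_xy < 0, so cars and gasoline are complements.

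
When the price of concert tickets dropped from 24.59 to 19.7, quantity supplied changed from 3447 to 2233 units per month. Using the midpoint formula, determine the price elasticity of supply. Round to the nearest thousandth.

%ΔQ = (2233 − 3447)/[(3447 + 2233)/2] = -1214/2840 ≈ -0.4275.
%ΔP = (19.7 − 24.59)/[(24.59 + 19.7)/2] = -4.89/22.145 ≈ -0.2208.
Arc elasticity E = %ΔQ/%ΔP ≈ -0.4275/-0.2208 ≈ 1.936.
|E| > 1: supply is elastic over this range.

1.936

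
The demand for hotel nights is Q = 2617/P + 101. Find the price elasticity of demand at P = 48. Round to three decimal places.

At P = 48, Q = 155.5208.
dQ/dP = −2617/P² = −1.1359.
Point elasticity E = (dQ/dP)·(P/Q) = -1.1359 × 48/155.5208 ≈ -0.351.
|E| < 1, so demand is inelastic at this price.

-0.351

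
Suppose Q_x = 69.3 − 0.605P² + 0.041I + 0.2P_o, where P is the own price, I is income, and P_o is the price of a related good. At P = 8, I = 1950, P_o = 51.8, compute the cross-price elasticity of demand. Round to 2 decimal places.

At the given point, Q_x = 69.3 − 0.605(8)² + 0.041(1950) + 0.2(51.8) = 69.3 − 38.72 + 79.95 + 10.36 = 120.89.
∂Q_x/∂P_o = +0.2, so E_xy = 0.2·(51.8/120.89) ≈ 0.09.
E_xy > 0: the goods are substitutes.

0.09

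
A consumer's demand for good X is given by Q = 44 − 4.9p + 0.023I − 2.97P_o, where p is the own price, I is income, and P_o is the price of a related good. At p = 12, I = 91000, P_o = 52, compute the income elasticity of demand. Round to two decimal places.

Evaluating quantity at (p, I, P_o) gives Q = 44 − 4.9(12) + 0.023(91000) − 2.97(52) = 44 − 58.8 + 2093 − 154.44 = 1923.76.
∂Q/∂I = +0.023, so E_I = 0.023·(91000/1923.76) ≈ 1.09.
E_I > 1: normal good (luxury).

1.09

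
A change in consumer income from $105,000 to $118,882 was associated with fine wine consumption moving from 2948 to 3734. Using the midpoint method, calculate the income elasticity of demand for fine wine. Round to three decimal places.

1.897

%ΔQ = (3734 − 2948)/[(2948+3734)/2] = 786/3341 ≈ 0.2353.
%ΔM = (118,882 − 105,000)/[(105,000+118,882)/2] = 13882/111941 ≈ 0.1240.
E_I = %ΔQ/%ΔM ≈ 1.897.
E_I > 1: normal good (luxury).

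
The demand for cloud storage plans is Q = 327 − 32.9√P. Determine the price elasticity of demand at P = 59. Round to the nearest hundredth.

At P = 59, Q = 74.2903.
dQ/dP = −32.9/(2√P) = −32.9/(2·7.6811).
Point elasticity E = (dQ/dP)·(P/Q) = -2.1416 × 59/74.2903 ≈ -1.70.
|E| > 1, so demand is elastic at this price.

-1.70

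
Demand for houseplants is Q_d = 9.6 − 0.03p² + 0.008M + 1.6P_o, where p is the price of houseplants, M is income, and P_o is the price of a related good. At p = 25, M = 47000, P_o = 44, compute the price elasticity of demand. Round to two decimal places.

At the given point, Q_d = 9.6 − 0.03(25)² + 0.008(47000) + 1.6(44) = 9.6 − 18.75 + 376 + 70.4 = 437.25.
∂Q_d/∂p = −2·0.03·p = -1.5, so E_p = -1.5·(25/437.25) ≈ -0.09.
|E_p| < 1: demand is inelastic.

-0.09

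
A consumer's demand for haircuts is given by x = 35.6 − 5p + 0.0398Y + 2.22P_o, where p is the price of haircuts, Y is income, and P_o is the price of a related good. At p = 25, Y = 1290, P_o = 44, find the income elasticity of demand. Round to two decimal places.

0.86

Substituting, x = 35.6 − 5(25) + 0.0398(1290) + 2.22(44) = 35.6 − 125 + 51.342 + 97.68 = 59.622.
∂x/∂Y = +0.0398, so E_I = 0.0398·(1290/59.622) ≈ 0.86.
E_I ∈ (0,1): normal good (necessity).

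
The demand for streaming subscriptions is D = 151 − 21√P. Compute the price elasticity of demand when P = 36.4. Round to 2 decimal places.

At P = 36.4, D = 24.3019.
dD/dP = −21/(2√P) = −21/(2·6.0332).
Point elasticity E = (dD/dP)·(P/D) = -1.7404 × 36.4/24.3019 ≈ -2.61.
|E| > 1, so demand is elastic at this price.

-2.61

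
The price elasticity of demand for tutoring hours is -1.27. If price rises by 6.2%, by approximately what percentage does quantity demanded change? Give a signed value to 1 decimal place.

%ΔQ ≈ E × %ΔP = (-1.27) × (6.2%) ≈ -7.9%.

-7.9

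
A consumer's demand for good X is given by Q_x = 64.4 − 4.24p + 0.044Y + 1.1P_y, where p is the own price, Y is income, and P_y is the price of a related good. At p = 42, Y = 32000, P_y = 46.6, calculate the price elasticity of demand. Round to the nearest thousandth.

Substituting, Q_x = 64.4 − 4.24(42) + 0.044(32000) + 1.1(46.6) = 64.4 − 178.08 + 1408 + 51.26 = 1345.58.
∂Q_x/∂p = −4.24, so E_p = (−4.24)·(42/1345.58) ≈ -0.132.
|E_p| < 1: demand is inelastic.

-0.132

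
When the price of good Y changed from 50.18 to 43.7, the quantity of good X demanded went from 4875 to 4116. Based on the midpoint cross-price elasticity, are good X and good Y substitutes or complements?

substitutes

%ΔQ_x = (4116 − 4875)/[(4875+4116)/2] = -759/4495.5 ≈ -0.1688.
%ΔP_y = (43.7 − 50.18)/[(50.18+43.7)/2] ≈ -0.1380.
E_xy = -0.1688/-0.1380 ≈ 1.223.
E_xy > 0, so the goods are substitutes.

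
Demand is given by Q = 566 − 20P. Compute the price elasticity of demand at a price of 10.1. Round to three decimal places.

-0.555

At P = 10.1, Q = 364.
dQ/dP = −20.
Point elasticity E = (dQ/dP)·(P/Q) = -20 × 10.1/364 ≈ -0.555.
|E| < 1, so demand is inelastic at this price.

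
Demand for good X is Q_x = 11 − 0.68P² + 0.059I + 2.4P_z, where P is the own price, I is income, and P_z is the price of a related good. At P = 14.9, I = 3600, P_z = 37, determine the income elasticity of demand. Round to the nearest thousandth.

Substituting, Q_x = 11 − 0.68(14.9)² + 0.059(3600) + 2.4(37) = 11 − 150.9668 + 212.4 + 88.8 = 161.2332.
∂Q_x/∂I = +0.059, so E_I = 0.059·(3600/161.2332) ≈ 1.317.
E_I > 1: normal good (luxury).

1.317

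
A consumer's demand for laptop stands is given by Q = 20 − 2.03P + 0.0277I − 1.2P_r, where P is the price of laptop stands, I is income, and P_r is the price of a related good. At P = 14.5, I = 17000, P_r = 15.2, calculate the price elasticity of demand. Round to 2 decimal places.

Q = 20 − 2.03(14.5) + 0.0277(17000) − 1.2(15.2) = 20 − 29.435 + 470.9 − 18.24 = 443.225.
∂Q/∂P = −2.03, so E_p = (−2.03)·(14.5/443.225) ≈ -0.07.
|E_p| < 1: demand is inelastic.

-0.07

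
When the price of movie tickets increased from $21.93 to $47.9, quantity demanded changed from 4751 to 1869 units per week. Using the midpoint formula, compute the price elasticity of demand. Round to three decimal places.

-1.171

%Δq = (1869 − 4751)/[(4751 + 1869)/2] = -2882/3310 ≈ -0.8707.
%ΔP = (47.9 − 21.93)/[(21.93 + 47.9)/2] = 25.97/34.915 ≈ 0.7438.
Arc elasticity E = %Δq/%ΔP ≈ -0.8707/0.7438 ≈ -1.171.
|E| > 1: demand is elastic over this range.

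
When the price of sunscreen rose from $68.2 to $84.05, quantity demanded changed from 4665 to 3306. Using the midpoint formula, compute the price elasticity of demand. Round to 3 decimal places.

-1.638

%Δq = (3306 − 4665)/[(4665 + 3306)/2] = -1359/3985.5 ≈ -0.3410.
%Δp = (84.05 − 68.2)/[(68.2 + 84.05)/2] = 15.85/76.125 ≈ 0.2082.
Arc elasticity E = %Δq/%Δp ≈ -0.3410/0.2082 ≈ -1.638.
|E| > 1: demand is elastic over this range.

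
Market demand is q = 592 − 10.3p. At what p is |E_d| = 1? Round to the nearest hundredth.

For linear demand q = a − bp, E = −bp/(a − bp). |E| = 1 ⇒ bp = a − bp ⇒ p = a/(2b).
p = 592/(2·10.3) ≈ 28.74.

28.74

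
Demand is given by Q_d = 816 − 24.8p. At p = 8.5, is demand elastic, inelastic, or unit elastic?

At p = 8.5, Q_d = 605.2.
dQ_d/dp = −24.8.
Point elasticity E = (dQ_d/dp)·(p/Q_d) = -24.8 × 8.5/605.2 ≈ -0.348.
|E| ≈ 0.348 < 1, so demand is inelastic.

inelastic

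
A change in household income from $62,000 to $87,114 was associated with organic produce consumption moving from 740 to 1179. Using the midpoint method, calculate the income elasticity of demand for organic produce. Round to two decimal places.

1.36

%ΔQ = (1179 − 740)/[(740+1179)/2] = 439/959.5 ≈ 0.4575.
%ΔI = (87,114 − 62,000)/[(62,000+87,114)/2] = 25114/74557 ≈ 0.3368.
E_I = %ΔQ/%ΔI ≈ 1.36.
E_I > 1: normal good (luxury).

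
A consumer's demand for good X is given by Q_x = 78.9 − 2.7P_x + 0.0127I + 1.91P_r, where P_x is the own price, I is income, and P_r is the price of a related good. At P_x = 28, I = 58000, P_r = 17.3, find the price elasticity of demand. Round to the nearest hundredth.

-0.10

First evaluate Q_x: 78.9 − 2.7(28) + 0.0127(58000) + 1.91(17.3) = 78.9 − 75.6 + 736.6 + 33.043 = 772.943.
∂Q_x/∂P_x = −2.7, so E_p = (−2.7)·(28/772.943) ≈ -0.10.
|E_p| < 1: demand is inelastic.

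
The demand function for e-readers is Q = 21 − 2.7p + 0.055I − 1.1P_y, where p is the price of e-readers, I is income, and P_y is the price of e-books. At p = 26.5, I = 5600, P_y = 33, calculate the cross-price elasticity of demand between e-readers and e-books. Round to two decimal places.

-0.16

At the given point, Q = 21 − 2.7(26.5) + 0.055(5600) − 1.1(33) = 21 − 71.55 + 308 − 36.3 = 221.15.
∂Q/∂P_y = −1.1, so E_xy = -1.1·(33/221.15) ≈ -0.16.
E_xy < 0: the goods are complements.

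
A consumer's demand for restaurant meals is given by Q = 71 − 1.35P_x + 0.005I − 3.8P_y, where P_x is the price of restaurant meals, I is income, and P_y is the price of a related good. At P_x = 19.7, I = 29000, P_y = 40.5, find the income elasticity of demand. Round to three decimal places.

At the given point, Q = 71 − 1.35(19.7) + 0.005(29000) − 3.8(40.5) = 71 − 26.595 + 145 − 153.9 = 35.505.
∂Q/∂I = +0.005, so E_I = 0.005·(29000/35.505) ≈ 4.084.
E_I > 1: normal good (luxury).

4.084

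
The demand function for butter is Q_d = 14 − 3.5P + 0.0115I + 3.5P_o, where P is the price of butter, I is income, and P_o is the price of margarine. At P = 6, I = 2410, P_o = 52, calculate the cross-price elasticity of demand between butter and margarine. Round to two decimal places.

0.90

At the given point, Q_d = 14 − 3.5(6) + 0.0115(2410) + 3.5(52) = 14 − 21 + 27.715 + 182 = 202.715.
∂Q_d/∂P_o = +3.5, so E_xy = 3.5·(52/202.715) ≈ 0.90.
E_xy > 0: the goods are substitutes.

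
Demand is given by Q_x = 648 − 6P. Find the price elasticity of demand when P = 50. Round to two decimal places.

-0.86

At P = 50, Q_x = 348.
dQ_x/dP = −6.
Point elasticity E = (dQ_x/dP)·(P/Q_x) = -6 × 50/348 ≈ -0.86.
|E| < 1, so demand is inelastic at this price.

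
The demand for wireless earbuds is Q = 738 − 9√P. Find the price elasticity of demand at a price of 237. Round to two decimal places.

At P = 237, Q = 599.4468.
dQ/dP = −9/(2√P) = −9/(2·15.3948).
Point elasticity E = (dQ/dP)·(P/Q) = -0.2923 × 237/599.4468 ≈ -0.12.
|E| < 1, so demand is inelastic at this price.

-0.12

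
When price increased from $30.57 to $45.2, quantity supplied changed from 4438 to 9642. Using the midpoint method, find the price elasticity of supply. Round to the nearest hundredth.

1.91

%Δq = (9642 − 4438)/[(4438 + 9642)/2] = 5204/7040 ≈ 0.7392.
%Δp = (45.2 − 30.57)/[(30.57 + 45.2)/2] = 14.63/37.885 ≈ 0.3862.
Arc elasticity E = %Δq/%Δp ≈ 0.7392/0.3862 ≈ 1.91.
|E| > 1: supply is elastic over this range.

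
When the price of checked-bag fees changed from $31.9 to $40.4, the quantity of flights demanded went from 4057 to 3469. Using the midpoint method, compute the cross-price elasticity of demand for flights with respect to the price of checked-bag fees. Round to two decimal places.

-0.66

%ΔQ_x = (3469 − 4057)/[(4057+3469)/2] = -588/3763 ≈ -0.1563.
%ΔP_y = (40.4 − 31.9)/[(31.9+40.4)/2] ≈ 0.2351.
E_xy = -0.1563/0.2351 ≈ -0.66.
E_xy < 0, so flights and checked-bag fees are complements.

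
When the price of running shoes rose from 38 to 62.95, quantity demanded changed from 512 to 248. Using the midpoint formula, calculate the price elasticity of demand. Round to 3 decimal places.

%Δq = (248 − 512)/[(512 + 248)/2] = -264/380 ≈ -0.6947.
%ΔP = (62.95 − 38)/[(38 + 62.95)/2] = 24.95/50.475 ≈ 0.4943.
Arc elasticity E = %Δq/%ΔP ≈ -0.6947/0.4943 ≈ -1.405.
|E| > 1: demand is elastic over this range.

-1.405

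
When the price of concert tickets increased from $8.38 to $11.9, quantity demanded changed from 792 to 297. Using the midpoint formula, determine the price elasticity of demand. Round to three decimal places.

%Δq = (297 − 792)/[(792 + 297)/2] = -495/544.5 ≈ -0.9091.
%Δp = (11.9 − 8.38)/[(8.38 + 11.9)/2] = 3.52/10.14 ≈ 0.3471.
Arc elasticity E = %Δq/%Δp ≈ -0.9091/0.3471 ≈ -2.619.
|E| > 1: demand is elastic over this range.

-2.619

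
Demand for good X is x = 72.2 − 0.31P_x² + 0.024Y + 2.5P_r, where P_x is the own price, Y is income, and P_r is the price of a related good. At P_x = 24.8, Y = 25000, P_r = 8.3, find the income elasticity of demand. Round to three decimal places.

1.195

First evaluate x: 72.2 − 0.31(24.8)² + 0.024(25000) + 2.5(8.3) = 72.2 − 190.6624 + 600 + 20.75 = 502.2876.
∂x/∂Y = +0.024, so E_I = 0.024·(25000/502.2876) ≈ 1.195.
E_I > 1: normal good (luxury).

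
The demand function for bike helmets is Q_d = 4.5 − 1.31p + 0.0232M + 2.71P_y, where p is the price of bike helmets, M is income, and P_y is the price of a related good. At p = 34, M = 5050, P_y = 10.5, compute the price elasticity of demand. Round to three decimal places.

-0.422

At the given point, Q_d = 4.5 − 1.31(34) + 0.0232(5050) + 2.71(10.5) = 4.5 − 44.54 + 117.16 + 28.455 = 105.575.
∂Q_d/∂p = −1.31, so E_p = (−1.31)·(34/105.575) ≈ -0.422.
|E_p| < 1: demand is inelastic.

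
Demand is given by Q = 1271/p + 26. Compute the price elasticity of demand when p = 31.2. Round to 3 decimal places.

At p = 31.2, Q = 66.7372.
dQ/dp = −1271/p² = −1.3057.
Point elasticity E = (dQ/dp)·(p/Q) = -1.3057 × 31.2/66.7372 ≈ -0.610.
|E| < 1, so demand is inelastic at this price.

-0.610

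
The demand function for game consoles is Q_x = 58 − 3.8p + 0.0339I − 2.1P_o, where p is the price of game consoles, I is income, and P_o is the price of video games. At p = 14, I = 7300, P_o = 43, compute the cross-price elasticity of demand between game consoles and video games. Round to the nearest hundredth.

-0.56

At the given point, Q_x = 58 − 3.8(14) + 0.0339(7300) − 2.1(43) = 58 − 53.2 + 247.47 − 90.3 = 161.97.
∂Q_x/∂P_o = −2.1, so E_xy = -2.1·(43/161.97) ≈ -0.56.
E_xy < 0: the goods are complements.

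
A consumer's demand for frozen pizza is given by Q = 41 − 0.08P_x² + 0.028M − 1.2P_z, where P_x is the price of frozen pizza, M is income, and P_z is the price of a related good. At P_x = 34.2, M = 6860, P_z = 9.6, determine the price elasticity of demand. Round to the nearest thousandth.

Evaluating quantity at (P_x, M, P_z) gives Q = 41 − 0.08(34.2)² + 0.028(6860) − 1.2(9.6) = 41 − 93.5712 + 192.08 − 11.52 = 127.9888.
∂Q/∂P_x = −2·0.08·P_x = -5.472, so E_p = -5.472·(34.2/127.9888) ≈ -1.462.
|E_p| > 1: demand is elastic.

-1.462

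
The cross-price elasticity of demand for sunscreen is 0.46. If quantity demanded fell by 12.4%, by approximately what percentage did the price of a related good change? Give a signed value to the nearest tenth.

-27.0

%ΔQ ≈ E × %ΔP_y ⇒ %ΔP_y = %ΔQ / E = (-12.4%)/(0.46) ≈ -27.0%.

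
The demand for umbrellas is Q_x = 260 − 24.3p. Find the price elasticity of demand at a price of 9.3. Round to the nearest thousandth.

At p = 9.3, Q_x = 34.01.
dQ_x/dp = −24.3.
Point elasticity E = (dQ_x/dp)·(p/Q_x) = -24.3 × 9.3/34.01 ≈ -6.645.
|E| > 1, so demand is elastic at this price.

-6.645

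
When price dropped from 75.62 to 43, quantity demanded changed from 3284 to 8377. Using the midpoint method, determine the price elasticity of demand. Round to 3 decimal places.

-1.588

%Δq = (8377 − 3284)/[(3284 + 8377)/2] = 5093/5830.5 ≈ 0.8735.
%Δp = (43 − 75.62)/[(75.62 + 43)/2] = -32.62/59.31 ≈ -0.5500.
Arc elasticity E = %Δq/%Δp ≈ 0.8735/-0.5500 ≈ -1.588.
|E| > 1: demand is elastic over this range.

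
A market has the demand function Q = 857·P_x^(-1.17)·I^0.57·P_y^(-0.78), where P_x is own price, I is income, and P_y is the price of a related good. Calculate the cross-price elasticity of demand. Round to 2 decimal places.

-0.78

For a Cobb–Douglas (constant-elasticity) form Q = A·P_y^α·…, the elasticity with respect to P_y equals the exponent α at every point.
Here the exponent on P_y is -0.78, so the cross-price elasticity of demand is -0.78.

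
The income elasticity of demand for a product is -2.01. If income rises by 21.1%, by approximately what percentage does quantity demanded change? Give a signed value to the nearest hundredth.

-42.41

%ΔQ ≈ E × %ΔI = (-2.01) × (21.1%) ≈ -42.41%.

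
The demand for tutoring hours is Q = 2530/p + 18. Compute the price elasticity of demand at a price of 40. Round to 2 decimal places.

-0.78

At p = 40, Q = 81.25.
dQ/dp = −2530/p² = −1.5813.
Point elasticity E = (dQ/dp)·(p/Q) = -1.5813 × 40/81.25 ≈ -0.78.
|E| < 1, so demand is inelastic at this price.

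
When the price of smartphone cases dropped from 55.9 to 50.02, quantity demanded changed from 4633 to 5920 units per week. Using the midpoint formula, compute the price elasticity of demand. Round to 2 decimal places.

%Δq = (5920 − 4633)/[(4633 + 5920)/2] = 1287/5276.5 ≈ 0.2439.
%Δp = (50.02 − 55.9)/[(55.9 + 50.02)/2] = -5.88/52.96 ≈ -0.1110.
Arc elasticity E = %Δq/%Δp ≈ 0.2439/-0.1110 ≈ -2.20.
|E| > 1: demand is elastic over this range.

-2.20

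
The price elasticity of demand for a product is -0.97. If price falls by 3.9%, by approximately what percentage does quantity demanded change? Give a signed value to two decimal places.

3.78

%ΔQ ≈ E × %ΔP = (-0.97) × (-3.9%) ≈ 3.78%.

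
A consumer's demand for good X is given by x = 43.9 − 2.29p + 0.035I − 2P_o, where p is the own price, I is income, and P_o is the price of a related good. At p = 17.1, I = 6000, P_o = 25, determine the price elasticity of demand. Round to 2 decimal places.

-0.24

x = 43.9 − 2.29(17.1) + 0.035(6000) − 2(25) = 43.9 − 39.159 + 210 − 50 = 164.741.
∂x/∂p = −2.29, so E_p = (−2.29)·(17.1/164.741) ≈ -0.24.
|E_p| < 1: demand is inelastic.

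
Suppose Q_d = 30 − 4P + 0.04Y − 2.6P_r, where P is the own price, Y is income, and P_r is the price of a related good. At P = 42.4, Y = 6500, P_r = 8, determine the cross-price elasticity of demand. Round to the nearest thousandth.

At the given point, Q_d = 30 − 4(42.4) + 0.04(6500) − 2.6(8) = 30 − 169.6 + 260 − 20.8 = 99.6.
∂Q_d/∂P_r = −2.6, so E_xy = -2.6·(8/99.6) ≈ -0.209.
E_xy < 0: the goods are complements.

-0.209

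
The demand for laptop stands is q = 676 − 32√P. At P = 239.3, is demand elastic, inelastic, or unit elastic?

elastic

At P = 239.3, q = 180.9816.
dq/dP = −32/(2√P) = −32/(2·15.4693).
Point elasticity E = (dq/dP)·(P/q) = -1.0343 × 239.3/180.9816 ≈ -1.368.
|E| ≈ 1.368 > 1, so demand is elastic.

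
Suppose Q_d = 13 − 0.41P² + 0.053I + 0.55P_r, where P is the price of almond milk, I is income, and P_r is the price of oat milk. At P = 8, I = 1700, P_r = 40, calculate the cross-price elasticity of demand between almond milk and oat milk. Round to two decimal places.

0.22

At the given point, Q_d = 13 − 0.41(8)² + 0.053(1700) + 0.55(40) = 13 − 26.24 + 90.1 + 22 = 98.86.
∂Q_d/∂P_r = +0.55, so E_xy = 0.55·(40/98.86) ≈ 0.22.
E_xy > 0: the goods are substitutes.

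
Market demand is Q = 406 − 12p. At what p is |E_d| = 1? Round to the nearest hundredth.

For linear demand Q = a − bp, E = −bp/(a − bp). |E| = 1 ⇒ bp = a − bp ⇒ p = a/(2b).
p = 406/(2·12) ≈ 16.92.

16.92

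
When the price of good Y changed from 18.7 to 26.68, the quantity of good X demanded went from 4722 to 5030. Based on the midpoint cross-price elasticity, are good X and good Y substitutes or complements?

substitutes

%ΔQ_x = (5030 − 4722)/[(4722+5030)/2] = 308/4876 ≈ 0.0632.
%ΔP_y = (26.68 − 18.7)/[(18.7+26.68)/2] ≈ 0.3517.
E_xy = 0.0632/0.3517 ≈ 0.180.
E_xy > 0, so the goods are substitutes.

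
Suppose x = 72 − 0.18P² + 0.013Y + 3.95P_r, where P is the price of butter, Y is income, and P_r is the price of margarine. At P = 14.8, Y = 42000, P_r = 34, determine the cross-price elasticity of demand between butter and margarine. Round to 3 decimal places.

At the given point, x = 72 − 0.18(14.8)² + 0.013(42000) + 3.95(34) = 72 − 39.4272 + 546 + 134.3 = 712.8728.
∂x/∂P_r = +3.95, so E_xy = 3.95·(34/712.8728) ≈ 0.188.
E_xy > 0: the goods are substitutes.

0.188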